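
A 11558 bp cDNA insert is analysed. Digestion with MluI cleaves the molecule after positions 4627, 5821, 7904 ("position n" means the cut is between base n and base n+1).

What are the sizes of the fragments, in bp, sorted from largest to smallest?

Linear molecule, 3 cuts → 4 fragments:
  4627 − 0 = 4627 bp
  5821 − 4627 = 1194 bp
  7904 − 5821 = 2083 bp
  11558 − 7904 = 3654 bp
Sorted largest to smallest: 4627, 3654, 2083, 1194 bp.

4627, 3654, 2083, 1194 bp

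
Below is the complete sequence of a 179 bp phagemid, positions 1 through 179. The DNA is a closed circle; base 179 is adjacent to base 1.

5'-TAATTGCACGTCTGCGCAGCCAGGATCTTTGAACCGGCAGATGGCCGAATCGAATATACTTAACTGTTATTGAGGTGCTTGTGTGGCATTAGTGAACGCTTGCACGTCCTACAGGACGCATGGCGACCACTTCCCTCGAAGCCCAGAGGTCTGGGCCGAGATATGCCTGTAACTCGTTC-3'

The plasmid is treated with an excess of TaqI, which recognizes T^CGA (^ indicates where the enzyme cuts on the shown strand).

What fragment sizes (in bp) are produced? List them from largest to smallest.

TaqI sites (TCGA) start at positions 50, 136.
TaqI cuts after the first base of each site, so after positions 50, 136.
Circular molecule, 2 cuts → 2 fragments:
  51–136 → 86 bp
  137–179 then 1–50 → 43 + 50 = 93 bp
Sorted largest to smallest: 93, 86 bp.

93, 86 bp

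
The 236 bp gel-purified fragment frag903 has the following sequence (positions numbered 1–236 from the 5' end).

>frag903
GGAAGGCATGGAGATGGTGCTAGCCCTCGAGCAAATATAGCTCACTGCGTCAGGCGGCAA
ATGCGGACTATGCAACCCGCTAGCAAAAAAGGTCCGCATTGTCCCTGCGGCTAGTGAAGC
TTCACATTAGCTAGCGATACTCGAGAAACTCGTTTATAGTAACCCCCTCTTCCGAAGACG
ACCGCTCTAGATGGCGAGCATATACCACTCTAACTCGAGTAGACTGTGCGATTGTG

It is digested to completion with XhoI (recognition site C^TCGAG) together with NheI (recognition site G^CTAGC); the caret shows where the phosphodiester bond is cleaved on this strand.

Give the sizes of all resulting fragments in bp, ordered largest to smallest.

XhoI sites (CTCGAG) start at positions 26, 140, 214.
XhoI cuts after the first base of each site, so after positions 26, 140, 214.
NheI sites (GCTAGC) start at positions 19, 79, 130.
NheI cuts after the first base of each site, so after positions 19, 79, 130.
Combined cut positions: 19, 26, 79, 130, 140, 214.
Linear molecule, 6 cuts → 7 fragments:
  1–19 → 19 bp
  20–26 → 7 bp
  27–79 → 53 bp
  80–130 → 51 bp
  131–140 → 10 bp
  141–214 → 74 bp
  215–236 → 22 bp
Sorted largest to smallest: 74, 53, 51, 22, 19, 10, 7 bp.

74, 53, 51, 22, 19, 10, 7 bp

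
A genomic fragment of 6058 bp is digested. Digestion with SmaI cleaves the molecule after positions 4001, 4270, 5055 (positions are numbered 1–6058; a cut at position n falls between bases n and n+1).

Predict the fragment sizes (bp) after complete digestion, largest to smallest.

4001, 1003, 785, 269 bp

Linear molecule, 3 cuts → 4 fragments:
  4001 − 0 = 4001 bp
  4270 − 4001 = 269 bp
  5055 − 4270 = 785 bp
  6058 − 5055 = 1003 bp
Sorted largest to smallest: 4001, 1003, 785, 269 bp.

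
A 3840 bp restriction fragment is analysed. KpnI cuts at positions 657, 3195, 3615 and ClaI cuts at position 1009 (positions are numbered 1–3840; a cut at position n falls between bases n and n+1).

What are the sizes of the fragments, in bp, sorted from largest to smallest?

2186, 657, 420, 352, 225 bp

Combined cut positions (sorted): 657, 1009, 3195, 3615.
Linear molecule, 4 cuts → 5 fragments:
  657 − 0 = 657 bp
  1009 − 657 = 352 bp
  3195 − 1009 = 2186 bp
  3615 − 3195 = 420 bp
  3840 − 3615 = 225 bp
Sorted largest to smallest: 2186, 657, 420, 352, 225 bp.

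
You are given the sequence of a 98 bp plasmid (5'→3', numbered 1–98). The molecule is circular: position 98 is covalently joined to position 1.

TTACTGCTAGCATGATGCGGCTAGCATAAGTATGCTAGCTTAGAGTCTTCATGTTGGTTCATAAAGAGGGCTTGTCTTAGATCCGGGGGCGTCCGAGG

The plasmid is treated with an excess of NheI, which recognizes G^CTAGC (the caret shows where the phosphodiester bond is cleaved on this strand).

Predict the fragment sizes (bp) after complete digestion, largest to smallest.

70, 14, 14 bp

NheI sites (GCTAGC) start at positions 6, 20, 34.
NheI cuts after the first base of each site, so after positions 6, 20, 34.
Circular molecule, 3 cuts → 3 fragments:
  7–20 → 14 bp
  21–34 → 14 bp
  35–98 then 1–6 → 64 + 6 = 70 bp
Sorted largest to smallest: 70, 14, 14 bp.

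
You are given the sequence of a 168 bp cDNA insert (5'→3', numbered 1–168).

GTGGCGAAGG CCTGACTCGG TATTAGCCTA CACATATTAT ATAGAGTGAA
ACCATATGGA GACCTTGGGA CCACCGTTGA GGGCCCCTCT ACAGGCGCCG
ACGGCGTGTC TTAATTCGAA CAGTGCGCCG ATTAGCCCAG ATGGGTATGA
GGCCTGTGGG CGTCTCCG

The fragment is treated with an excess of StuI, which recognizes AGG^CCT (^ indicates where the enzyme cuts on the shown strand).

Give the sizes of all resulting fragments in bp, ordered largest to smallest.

StuI sites (AGGCCT) start at positions 8, 150.
StuI cuts after base 3 of each site, so after positions 10, 152.
Linear molecule, 2 cuts → 3 fragments:
  1–10 → 10 bp
  11–152 → 142 bp
  153–168 → 16 bp
Sorted largest to smallest: 142, 16, 10 bp.

142, 16, 10 bp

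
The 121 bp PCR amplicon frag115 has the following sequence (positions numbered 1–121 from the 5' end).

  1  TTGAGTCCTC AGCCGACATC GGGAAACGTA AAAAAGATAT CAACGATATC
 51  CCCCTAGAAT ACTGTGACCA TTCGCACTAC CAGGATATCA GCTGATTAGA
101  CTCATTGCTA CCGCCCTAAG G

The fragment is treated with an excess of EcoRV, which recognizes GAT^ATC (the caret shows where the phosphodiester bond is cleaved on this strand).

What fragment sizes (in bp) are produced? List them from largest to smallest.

39, 38, 35, 9 bp

EcoRV sites (GATATC) start at positions 36, 45, 84.
EcoRV cuts after base 3 of each site, so after positions 38, 47, 86.
Linear molecule, 3 cuts → 4 fragments:
  1–38 → 38 bp
  39–47 → 9 bp
  48–86 → 39 bp
  87–121 → 35 bp
Sorted largest to smallest: 39, 38, 35, 9 bp.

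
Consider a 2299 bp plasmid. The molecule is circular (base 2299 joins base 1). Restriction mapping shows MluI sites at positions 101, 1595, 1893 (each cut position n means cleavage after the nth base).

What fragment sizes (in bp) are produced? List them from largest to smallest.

1494, 507, 298 bp

Circular molecule, 3 cuts → 3 fragments:
  1595 − 101 = 1494 bp
  1893 − 1595 = 298 bp
  wrap: 2299 − 1893 + 101 = 507 bp
Sorted largest to smallest: 1494, 507, 298 bp.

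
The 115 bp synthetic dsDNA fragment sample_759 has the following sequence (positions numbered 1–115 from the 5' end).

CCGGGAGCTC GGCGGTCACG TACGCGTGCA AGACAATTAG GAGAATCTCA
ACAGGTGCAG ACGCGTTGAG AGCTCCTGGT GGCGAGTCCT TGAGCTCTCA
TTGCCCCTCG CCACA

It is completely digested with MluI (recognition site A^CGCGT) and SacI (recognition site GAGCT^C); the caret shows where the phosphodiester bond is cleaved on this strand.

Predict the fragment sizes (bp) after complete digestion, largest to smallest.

MluI sites (ACGCGT) start at positions 22, 61.
MluI cuts after the first base of each site, so after positions 22, 61.
SacI sites (GAGCTC) start at positions 5, 70, 92.
SacI cuts after base 5 of each site (before the last base), so after positions 9, 74, 96.
Combined cut positions: 9, 22, 61, 74, 96.
Linear molecule, 5 cuts → 6 fragments:
  1–9 → 9 bp
  10–22 → 13 bp
  23–61 → 39 bp
  62–74 → 13 bp
  75–96 → 22 bp
  97–115 → 19 bp
Sorted largest to smallest: 39, 22, 19, 13, 13, 9 bp.

39, 22, 19, 13, 13, 9 bp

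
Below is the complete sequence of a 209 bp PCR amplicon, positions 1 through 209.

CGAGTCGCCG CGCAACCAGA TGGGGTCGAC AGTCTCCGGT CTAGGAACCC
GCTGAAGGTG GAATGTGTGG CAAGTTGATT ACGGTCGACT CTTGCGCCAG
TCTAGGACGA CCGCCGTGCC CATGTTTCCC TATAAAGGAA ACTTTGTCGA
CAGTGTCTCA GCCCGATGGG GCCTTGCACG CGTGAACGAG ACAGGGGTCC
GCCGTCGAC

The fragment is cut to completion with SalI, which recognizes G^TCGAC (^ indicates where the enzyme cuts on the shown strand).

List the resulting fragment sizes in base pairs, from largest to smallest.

SalI sites (GTCGAC) start at positions 25, 84, 146, 204.
SalI cuts after the first base of each site, so after positions 25, 84, 146, 204.
Linear molecule, 4 cuts → 5 fragments:
  1–25 → 25 bp
  26–84 → 59 bp
  85–146 → 62 bp
  147–204 → 58 bp
  205–209 → 5 bp
Sorted largest to smallest: 62, 59, 58, 25, 5 bp.

62, 59, 58, 25, 5 bp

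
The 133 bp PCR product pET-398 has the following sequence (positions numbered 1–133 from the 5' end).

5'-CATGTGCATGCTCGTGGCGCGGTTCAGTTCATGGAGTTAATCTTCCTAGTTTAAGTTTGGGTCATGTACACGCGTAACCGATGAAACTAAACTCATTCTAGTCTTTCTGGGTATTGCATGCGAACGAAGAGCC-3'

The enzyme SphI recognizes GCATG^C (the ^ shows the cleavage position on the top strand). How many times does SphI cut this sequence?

GCATGC occurs starting at positions 6, 116.
SphI cuts at 2 sites.

2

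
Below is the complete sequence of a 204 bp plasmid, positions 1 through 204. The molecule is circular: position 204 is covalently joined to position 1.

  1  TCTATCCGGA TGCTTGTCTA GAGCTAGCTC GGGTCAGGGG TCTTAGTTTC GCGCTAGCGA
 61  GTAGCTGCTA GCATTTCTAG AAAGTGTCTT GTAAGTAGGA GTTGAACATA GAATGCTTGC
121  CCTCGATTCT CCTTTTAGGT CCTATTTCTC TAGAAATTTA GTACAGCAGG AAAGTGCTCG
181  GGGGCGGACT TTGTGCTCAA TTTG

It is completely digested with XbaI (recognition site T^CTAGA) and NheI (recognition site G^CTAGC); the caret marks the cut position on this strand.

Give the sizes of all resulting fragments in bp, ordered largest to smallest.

XbaI sites (TCTAGA) start at positions 17, 76, 149.
XbaI cuts after the first base of each site, so after positions 17, 76, 149.
NheI sites (GCTAGC) start at positions 23, 53, 67.
NheI cuts after the first base of each site, so after positions 23, 53, 67.
Combined cut positions: 17, 23, 53, 67, 76, 149.
Circular molecule, 6 cuts → 6 fragments:
  18–23 → 6 bp
  24–53 → 30 bp
  54–67 → 14 bp
  68–76 → 9 bp
  77–149 → 73 bp
  150–204 then 1–17 → 55 + 17 = 72 bp
Sorted largest to smallest: 73, 72, 30, 14, 9, 6 bp.

73, 72, 30, 14, 9, 6 bp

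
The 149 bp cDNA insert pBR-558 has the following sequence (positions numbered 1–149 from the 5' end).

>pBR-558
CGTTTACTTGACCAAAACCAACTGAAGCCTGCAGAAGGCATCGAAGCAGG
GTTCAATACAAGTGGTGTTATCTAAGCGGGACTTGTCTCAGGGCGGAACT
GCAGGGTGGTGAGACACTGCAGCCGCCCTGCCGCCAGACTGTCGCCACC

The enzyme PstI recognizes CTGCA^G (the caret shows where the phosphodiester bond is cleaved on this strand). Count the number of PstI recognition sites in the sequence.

CTGCAG occurs starting at positions 29, 99, 117.
PstI cuts at 3 sites.

3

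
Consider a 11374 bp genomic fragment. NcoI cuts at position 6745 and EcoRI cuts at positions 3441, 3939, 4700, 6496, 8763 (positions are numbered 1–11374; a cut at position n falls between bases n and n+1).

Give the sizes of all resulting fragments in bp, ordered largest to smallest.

3441, 2611, 2018, 1796, 761, 498, 249 bp

Combined cut positions (sorted): 3441, 3939, 4700, 6496, 6745, 8763.
Linear molecule, 6 cuts → 7 fragments:
  3441 − 0 = 3441 bp
  3939 − 3441 = 498 bp
  4700 − 3939 = 761 bp
  6496 − 4700 = 1796 bp
  6745 − 6496 = 249 bp
  8763 − 6745 = 2018 bp
  11374 − 8763 = 2611 bp
Sorted largest to smallest: 3441, 2611, 2018, 1796, 761, 498, 249 bp.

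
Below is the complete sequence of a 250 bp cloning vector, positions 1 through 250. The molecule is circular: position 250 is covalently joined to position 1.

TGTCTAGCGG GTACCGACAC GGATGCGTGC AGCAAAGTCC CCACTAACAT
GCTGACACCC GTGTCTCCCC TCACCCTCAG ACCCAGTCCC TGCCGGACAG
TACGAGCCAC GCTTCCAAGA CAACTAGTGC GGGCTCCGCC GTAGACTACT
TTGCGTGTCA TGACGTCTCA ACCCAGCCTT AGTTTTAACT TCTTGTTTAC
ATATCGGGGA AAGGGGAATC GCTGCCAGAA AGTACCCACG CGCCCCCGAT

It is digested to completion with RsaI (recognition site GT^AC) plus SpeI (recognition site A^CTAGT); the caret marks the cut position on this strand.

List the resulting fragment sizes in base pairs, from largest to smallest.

110, 89, 29, 22 bp

RsaI sites (GTAC) start at positions 11, 100, 232.
RsaI cuts after base 2 of each site, so after positions 12, 101, 233.
The SpeI site (ACTAGT) starts at position 123.
SpeI cuts after the first base of each site, so after position 123.
Combined cut positions: 12, 101, 123, 233.
Circular molecule, 4 cuts → 4 fragments:
  13–101 → 89 bp
  102–123 → 22 bp
  124–233 → 110 bp
  234–250 then 1–12 → 17 + 12 = 29 bp
Sorted largest to smallest: 110, 89, 29, 22 bp.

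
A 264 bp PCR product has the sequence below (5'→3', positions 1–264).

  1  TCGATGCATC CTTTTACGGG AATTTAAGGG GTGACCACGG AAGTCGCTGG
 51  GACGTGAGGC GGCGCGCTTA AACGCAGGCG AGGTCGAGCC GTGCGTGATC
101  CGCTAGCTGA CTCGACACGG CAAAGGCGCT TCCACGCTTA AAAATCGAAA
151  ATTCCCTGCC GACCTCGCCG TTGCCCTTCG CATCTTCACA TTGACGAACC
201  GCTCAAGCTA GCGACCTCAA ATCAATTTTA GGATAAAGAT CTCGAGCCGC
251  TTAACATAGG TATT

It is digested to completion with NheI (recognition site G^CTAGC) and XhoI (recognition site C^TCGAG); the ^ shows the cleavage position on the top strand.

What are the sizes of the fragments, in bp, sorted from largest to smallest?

NheI sites (GCTAGC) start at positions 102, 207.
NheI cuts after the first base of each site, so after positions 102, 207.
The XhoI site (CTCGAG) starts at position 241.
XhoI cuts after the first base of each site, so after position 241.
Combined cut positions: 102, 207, 241.
Linear molecule, 3 cuts → 4 fragments:
  1–102 → 102 bp
  103–207 → 105 bp
  208–241 → 34 bp
  242–264 → 23 bp
Sorted largest to smallest: 105, 102, 34, 23 bp.

105, 102, 34, 23 bp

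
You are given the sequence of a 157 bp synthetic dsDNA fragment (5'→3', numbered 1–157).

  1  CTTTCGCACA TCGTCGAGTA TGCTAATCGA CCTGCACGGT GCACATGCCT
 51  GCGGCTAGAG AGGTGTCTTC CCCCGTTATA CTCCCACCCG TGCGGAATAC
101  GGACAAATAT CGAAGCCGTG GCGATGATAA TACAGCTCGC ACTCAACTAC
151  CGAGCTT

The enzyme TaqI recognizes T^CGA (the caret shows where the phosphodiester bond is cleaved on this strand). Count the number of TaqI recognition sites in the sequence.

TCGA occurs starting at positions 14, 27, 110.
TaqI cuts at 3 sites.

3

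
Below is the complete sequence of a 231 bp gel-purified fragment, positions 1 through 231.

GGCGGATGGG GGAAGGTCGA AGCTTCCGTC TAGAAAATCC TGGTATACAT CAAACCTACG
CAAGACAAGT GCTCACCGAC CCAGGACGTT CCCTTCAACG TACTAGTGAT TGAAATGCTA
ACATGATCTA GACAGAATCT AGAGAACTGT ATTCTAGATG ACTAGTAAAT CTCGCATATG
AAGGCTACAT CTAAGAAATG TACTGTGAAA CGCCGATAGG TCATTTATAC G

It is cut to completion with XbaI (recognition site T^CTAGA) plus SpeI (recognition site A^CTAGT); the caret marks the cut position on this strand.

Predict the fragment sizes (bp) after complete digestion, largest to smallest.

XbaI sites (TCTAGA) start at positions 29, 127, 138, 153.
XbaI cuts after the first base of each site, so after positions 29, 127, 138, 153.
SpeI sites (ACTAGT) start at positions 102, 161.
SpeI cuts after the first base of each site, so after positions 102, 161.
Combined cut positions: 29, 102, 127, 138, 153, 161.
Linear molecule, 6 cuts → 7 fragments:
  1–29 → 29 bp
  30–102 → 73 bp
  103–127 → 25 bp
  128–138 → 11 bp
  139–153 → 15 bp
  154–161 → 8 bp
  162–231 → 70 bp
Sorted largest to smallest: 73, 70, 29, 25, 15, 11, 8 bp.

73, 70, 29, 25, 15, 11, 8 bp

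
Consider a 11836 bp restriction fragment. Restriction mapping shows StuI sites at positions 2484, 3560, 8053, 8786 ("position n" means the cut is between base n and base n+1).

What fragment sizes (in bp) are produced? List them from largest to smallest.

Linear molecule, 4 cuts → 5 fragments:
  2484 − 0 = 2484 bp
  3560 − 2484 = 1076 bp
  8053 − 3560 = 4493 bp
  8786 − 8053 = 733 bp
  11836 − 8786 = 3050 bp
Sorted largest to smallest: 4493, 3050, 2484, 1076, 733 bp.

4493, 3050, 2484, 1076, 733 bp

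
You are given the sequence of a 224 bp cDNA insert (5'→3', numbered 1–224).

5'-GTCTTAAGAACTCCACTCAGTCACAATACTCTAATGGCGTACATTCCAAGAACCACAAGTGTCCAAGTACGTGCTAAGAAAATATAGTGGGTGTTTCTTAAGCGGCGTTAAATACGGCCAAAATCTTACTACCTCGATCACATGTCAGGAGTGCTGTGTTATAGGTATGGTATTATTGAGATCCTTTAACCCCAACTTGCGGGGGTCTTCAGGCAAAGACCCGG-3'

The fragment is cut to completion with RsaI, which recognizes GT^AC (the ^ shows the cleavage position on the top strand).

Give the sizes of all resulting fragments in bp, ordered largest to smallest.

RsaI sites (GTAC) start at positions 39, 67.
RsaI cuts after base 2 of each site, so after positions 40, 68.
Linear molecule, 2 cuts → 3 fragments:
  1–40 → 40 bp
  41–68 → 28 bp
  69–224 → 156 bp
Sorted largest to smallest: 156, 40, 28 bp.

156, 40, 28 bp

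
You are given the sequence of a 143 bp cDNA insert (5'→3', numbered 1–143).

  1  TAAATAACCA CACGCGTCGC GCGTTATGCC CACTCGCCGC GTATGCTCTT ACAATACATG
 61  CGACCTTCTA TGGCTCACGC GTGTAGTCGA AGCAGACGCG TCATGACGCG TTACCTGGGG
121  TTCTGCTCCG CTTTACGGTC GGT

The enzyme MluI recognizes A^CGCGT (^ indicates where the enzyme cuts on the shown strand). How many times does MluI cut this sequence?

4

ACGCGT occurs starting at positions 12, 77, 96, 106.
MluI cuts at 4 sites.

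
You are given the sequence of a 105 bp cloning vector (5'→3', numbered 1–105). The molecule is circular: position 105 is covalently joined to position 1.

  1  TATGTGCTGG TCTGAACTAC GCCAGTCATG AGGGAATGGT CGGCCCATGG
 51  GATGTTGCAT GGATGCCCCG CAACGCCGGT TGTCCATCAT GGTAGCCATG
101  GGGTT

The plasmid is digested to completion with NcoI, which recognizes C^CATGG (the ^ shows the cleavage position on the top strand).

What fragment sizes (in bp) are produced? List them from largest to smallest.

NcoI sites (CCATGG) start at positions 45, 96.
NcoI cuts after the first base of each site, so after positions 45, 96.
Circular molecule, 2 cuts → 2 fragments:
  46–96 → 51 bp
  97–105 then 1–45 → 9 + 45 = 54 bp
Sorted largest to smallest: 54, 51 bp.

54, 51 bp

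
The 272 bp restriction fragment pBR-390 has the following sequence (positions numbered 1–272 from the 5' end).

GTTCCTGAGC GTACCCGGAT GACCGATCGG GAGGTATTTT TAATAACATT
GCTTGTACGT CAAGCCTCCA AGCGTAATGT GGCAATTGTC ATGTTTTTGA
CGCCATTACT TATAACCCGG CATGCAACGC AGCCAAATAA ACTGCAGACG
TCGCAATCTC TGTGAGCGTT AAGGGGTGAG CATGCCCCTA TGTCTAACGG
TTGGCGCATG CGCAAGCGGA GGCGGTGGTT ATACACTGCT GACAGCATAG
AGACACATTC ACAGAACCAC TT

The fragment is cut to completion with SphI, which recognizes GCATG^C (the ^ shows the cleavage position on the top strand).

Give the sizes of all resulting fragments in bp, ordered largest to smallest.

SphI sites (GCATGC) start at positions 120, 180, 206.
SphI cuts after base 5 of each site (before the last base), so after positions 124, 184, 210.
Linear molecule, 3 cuts → 4 fragments:
  1–124 → 124 bp
  125–184 → 60 bp
  185–210 → 26 bp
  211–272 → 62 bp
Sorted largest to smallest: 124, 62, 60, 26 bp.

124, 62, 60, 26 bp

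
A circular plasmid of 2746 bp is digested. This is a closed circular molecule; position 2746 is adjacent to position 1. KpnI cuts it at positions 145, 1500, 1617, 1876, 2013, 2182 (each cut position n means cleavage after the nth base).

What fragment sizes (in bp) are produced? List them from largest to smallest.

Circular molecule, 6 cuts → 6 fragments:
  1500 − 145 = 1355 bp
  1617 − 1500 = 117 bp
  1876 − 1617 = 259 bp
  2013 − 1876 = 137 bp
  2182 − 2013 = 169 bp
  wrap: 2746 − 2182 + 145 = 709 bp
Sorted largest to smallest: 1355, 709, 259, 169, 137, 117 bp.

1355, 709, 259, 169, 137, 117 bp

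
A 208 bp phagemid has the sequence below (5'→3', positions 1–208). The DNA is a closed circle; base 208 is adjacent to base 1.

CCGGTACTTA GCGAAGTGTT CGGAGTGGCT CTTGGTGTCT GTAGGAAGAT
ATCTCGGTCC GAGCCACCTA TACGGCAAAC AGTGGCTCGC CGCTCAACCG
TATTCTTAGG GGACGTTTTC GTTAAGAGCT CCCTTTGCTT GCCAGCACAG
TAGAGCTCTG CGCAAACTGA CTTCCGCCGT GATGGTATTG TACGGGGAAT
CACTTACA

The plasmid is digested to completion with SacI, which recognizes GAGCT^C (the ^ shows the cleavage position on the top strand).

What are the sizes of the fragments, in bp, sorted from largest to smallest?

SacI sites (GAGCTC) start at positions 126, 153.
SacI cuts after base 5 of each site (before the last base), so after positions 130, 157.
Circular molecule, 2 cuts → 2 fragments:
  131–157 → 27 bp
  158–208 then 1–130 → 51 + 130 = 181 bp
Sorted largest to smallest: 181, 27 bp.

181, 27 bp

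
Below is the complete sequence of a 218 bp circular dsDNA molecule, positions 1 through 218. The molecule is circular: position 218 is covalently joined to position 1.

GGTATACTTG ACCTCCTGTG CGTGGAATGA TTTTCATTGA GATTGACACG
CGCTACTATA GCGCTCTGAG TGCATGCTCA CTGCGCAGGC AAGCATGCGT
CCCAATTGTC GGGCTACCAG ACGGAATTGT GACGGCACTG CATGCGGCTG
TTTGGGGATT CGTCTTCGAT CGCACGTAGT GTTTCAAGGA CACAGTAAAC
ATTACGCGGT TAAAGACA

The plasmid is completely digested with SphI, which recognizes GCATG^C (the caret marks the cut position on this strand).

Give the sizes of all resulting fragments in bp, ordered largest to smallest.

150, 47, 21 bp

SphI sites (GCATGC) start at positions 72, 93, 140.
SphI cuts after base 5 of each site (before the last base), so after positions 76, 97, 144.
Circular molecule, 3 cuts → 3 fragments:
  77–97 → 21 bp
  98–144 → 47 bp
  145–218 then 1–76 → 74 + 76 = 150 bp
Sorted largest to smallest: 150, 47, 21 bp.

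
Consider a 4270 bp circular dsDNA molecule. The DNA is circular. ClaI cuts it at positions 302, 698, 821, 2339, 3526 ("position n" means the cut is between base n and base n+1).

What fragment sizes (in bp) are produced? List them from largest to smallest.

Circular molecule, 5 cuts → 5 fragments:
  698 − 302 = 396 bp
  821 − 698 = 123 bp
  2339 − 821 = 1518 bp
  3526 − 2339 = 1187 bp
  wrap: 4270 − 3526 + 302 = 1046 bp
Sorted largest to smallest: 1518, 1187, 1046, 396, 123 bp.

1518, 1187, 1046, 396, 123 bp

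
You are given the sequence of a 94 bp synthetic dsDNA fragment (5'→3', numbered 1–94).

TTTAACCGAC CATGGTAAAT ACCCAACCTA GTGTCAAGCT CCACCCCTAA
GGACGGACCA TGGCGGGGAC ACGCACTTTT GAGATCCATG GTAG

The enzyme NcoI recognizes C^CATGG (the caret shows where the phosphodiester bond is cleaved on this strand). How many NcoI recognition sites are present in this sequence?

CCATGG occurs starting at positions 10, 58, 86.
NcoI cuts at 3 sites.

3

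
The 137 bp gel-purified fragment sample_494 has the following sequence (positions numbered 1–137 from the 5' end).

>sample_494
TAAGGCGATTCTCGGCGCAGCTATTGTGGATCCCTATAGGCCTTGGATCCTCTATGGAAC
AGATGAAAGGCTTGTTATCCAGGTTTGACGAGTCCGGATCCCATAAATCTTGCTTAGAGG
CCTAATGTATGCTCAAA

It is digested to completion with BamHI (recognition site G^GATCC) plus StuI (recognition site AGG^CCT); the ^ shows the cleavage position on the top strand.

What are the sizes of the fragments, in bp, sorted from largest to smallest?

BamHI sites (GGATCC) start at positions 28, 45, 96.
BamHI cuts after the first base of each site, so after positions 28, 45, 96.
StuI sites (AGGCCT) start at positions 38, 118.
StuI cuts after base 3 of each site, so after positions 40, 120.
Combined cut positions: 28, 40, 45, 96, 120.
Linear molecule, 5 cuts → 6 fragments:
  1–28 → 28 bp
  29–40 → 12 bp
  41–45 → 5 bp
  46–96 → 51 bp
  97–120 → 24 bp
  121–137 → 17 bp
Sorted largest to smallest: 51, 28, 24, 17, 12, 5 bp.

51, 28, 24, 17, 12, 5 bp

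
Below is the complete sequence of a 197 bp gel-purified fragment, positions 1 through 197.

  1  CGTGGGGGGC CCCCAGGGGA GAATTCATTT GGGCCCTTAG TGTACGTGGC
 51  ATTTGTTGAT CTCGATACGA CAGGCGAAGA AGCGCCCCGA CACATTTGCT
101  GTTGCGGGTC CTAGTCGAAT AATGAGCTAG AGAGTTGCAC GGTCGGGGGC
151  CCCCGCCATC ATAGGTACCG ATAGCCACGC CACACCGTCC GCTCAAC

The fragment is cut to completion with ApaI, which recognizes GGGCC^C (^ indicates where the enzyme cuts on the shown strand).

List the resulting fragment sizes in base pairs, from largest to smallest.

116, 46, 24, 11 bp

ApaI sites (GGGCCC) start at positions 7, 31, 147.
ApaI cuts after base 5 of each site (before the last base), so after positions 11, 35, 151.
Linear molecule, 3 cuts → 4 fragments:
  1–11 → 11 bp
  12–35 → 24 bp
  36–151 → 116 bp
  152–197 → 46 bp
Sorted largest to smallest: 116, 46, 24, 11 bp.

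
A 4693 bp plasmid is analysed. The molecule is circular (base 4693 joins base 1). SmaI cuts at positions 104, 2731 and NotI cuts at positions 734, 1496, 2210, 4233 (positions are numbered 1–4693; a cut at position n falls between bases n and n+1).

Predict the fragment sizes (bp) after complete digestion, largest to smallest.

1502, 762, 714, 630, 564, 521 bp

Combined cut positions (sorted): 104, 734, 1496, 2210, 2731, 4233.
Circular molecule, 6 cuts → 6 fragments:
  734 − 104 = 630 bp
  1496 − 734 = 762 bp
  2210 − 1496 = 714 bp
  2731 − 2210 = 521 bp
  4233 − 2731 = 1502 bp
  wrap: 4693 − 4233 + 104 = 564 bp
Sorted largest to smallest: 1502, 762, 714, 630, 564, 521 bp.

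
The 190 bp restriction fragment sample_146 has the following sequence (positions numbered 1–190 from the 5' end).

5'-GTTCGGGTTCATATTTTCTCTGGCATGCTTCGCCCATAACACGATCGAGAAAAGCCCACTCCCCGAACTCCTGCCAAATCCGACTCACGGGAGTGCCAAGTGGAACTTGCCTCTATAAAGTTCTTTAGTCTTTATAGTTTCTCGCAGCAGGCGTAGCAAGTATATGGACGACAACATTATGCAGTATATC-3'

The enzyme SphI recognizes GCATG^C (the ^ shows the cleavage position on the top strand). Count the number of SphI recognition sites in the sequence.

1

GCATGC occurs starting at position 23.
SphI cuts at 1 site.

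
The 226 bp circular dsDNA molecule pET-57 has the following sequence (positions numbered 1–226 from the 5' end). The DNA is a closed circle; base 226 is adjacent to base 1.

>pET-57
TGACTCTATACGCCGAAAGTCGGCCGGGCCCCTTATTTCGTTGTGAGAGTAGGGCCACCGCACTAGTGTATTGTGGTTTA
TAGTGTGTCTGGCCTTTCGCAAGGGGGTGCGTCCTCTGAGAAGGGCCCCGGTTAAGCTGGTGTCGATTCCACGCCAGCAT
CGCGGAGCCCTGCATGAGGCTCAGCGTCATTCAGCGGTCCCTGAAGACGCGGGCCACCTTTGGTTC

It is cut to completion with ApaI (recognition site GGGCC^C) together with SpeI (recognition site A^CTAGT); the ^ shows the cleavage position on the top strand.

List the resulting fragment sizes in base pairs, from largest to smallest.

ApaI sites (GGGCCC) start at positions 26, 123.
ApaI cuts after base 5 of each site (before the last base), so after positions 30, 127.
The SpeI site (ACTAGT) starts at position 62.
SpeI cuts after the first base of each site, so after position 62.
Combined cut positions: 30, 62, 127.
Circular molecule, 3 cuts → 3 fragments:
  31–62 → 32 bp
  63–127 → 65 bp
  128–226 then 1–30 → 99 + 30 = 129 bp
Sorted largest to smallest: 129, 65, 32 bp.

129, 65, 32 bp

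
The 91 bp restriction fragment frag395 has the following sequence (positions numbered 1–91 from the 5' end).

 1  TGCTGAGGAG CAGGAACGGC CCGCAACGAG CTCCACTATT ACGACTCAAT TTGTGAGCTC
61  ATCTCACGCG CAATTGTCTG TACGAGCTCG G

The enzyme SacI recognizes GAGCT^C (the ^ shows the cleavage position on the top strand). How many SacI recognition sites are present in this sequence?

3

GAGCTC occurs starting at positions 28, 55, 84.
SacI cuts at 3 sites.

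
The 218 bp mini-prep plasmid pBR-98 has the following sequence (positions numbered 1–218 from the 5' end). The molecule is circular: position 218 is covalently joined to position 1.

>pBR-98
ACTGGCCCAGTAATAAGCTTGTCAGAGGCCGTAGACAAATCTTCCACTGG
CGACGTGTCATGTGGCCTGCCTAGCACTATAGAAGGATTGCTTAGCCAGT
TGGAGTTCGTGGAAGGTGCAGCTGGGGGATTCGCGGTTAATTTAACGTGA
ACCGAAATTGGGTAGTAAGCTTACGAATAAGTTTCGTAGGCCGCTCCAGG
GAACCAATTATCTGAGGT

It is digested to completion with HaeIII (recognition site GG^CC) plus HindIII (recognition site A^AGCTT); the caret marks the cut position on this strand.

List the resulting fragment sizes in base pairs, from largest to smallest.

HaeIII sites (GGCC) start at positions 4, 27, 64, 189.
HaeIII cuts after base 2 of each site, so after positions 5, 28, 65, 190.
HindIII sites (AAGCTT) start at positions 15, 167.
HindIII cuts after the first base of each site, so after positions 15, 167.
Combined cut positions: 5, 15, 28, 65, 167, 190.
Circular molecule, 6 cuts → 6 fragments:
  6–15 → 10 bp
  16–28 → 13 bp
  29–65 → 37 bp
  66–167 → 102 bp
  168–190 → 23 bp
  191–218 then 1–5 → 28 + 5 = 33 bp
Sorted largest to smallest: 102, 37, 33, 23, 13, 10 bp.

102, 37, 33, 23, 13, 10 bp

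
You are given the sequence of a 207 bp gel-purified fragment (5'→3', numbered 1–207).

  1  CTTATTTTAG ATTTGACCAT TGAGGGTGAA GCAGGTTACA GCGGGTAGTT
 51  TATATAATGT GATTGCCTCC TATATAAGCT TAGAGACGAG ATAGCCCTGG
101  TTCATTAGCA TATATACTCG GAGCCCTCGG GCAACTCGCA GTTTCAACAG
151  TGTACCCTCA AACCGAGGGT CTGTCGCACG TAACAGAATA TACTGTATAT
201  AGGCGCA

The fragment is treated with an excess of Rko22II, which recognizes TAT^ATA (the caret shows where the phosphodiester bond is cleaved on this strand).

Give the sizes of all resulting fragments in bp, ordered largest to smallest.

85, 53, 40, 20, 9 bp

Rko22II sites (TATATA) start at positions 51, 71, 111, 196.
Rko22II cuts after base 3 of each site, so after positions 53, 73, 113, 198.
Linear molecule, 4 cuts → 5 fragments:
  1–53 → 53 bp
  54–73 → 20 bp
  74–113 → 40 bp
  114–198 → 85 bp
  199–207 → 9 bp
Sorted largest to smallest: 85, 53, 40, 20, 9 bp.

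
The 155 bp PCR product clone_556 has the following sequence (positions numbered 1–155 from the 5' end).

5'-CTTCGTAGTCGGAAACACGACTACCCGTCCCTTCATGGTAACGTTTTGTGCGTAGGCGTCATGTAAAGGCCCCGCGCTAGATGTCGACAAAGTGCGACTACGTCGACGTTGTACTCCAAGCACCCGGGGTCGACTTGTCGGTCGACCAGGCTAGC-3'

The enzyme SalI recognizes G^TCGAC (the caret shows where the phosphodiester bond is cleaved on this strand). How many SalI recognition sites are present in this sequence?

GTCGAC occurs starting at positions 83, 102, 129, 141.
SalI cuts at 4 sites.

4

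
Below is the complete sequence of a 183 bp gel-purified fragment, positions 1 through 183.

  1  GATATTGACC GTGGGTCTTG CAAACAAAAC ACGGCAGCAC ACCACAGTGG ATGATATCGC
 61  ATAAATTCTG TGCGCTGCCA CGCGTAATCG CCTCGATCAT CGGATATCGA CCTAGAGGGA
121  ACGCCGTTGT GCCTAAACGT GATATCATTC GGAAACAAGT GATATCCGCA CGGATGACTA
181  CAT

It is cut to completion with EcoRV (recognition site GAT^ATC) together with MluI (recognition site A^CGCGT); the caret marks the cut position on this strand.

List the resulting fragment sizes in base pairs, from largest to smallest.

55, 38, 25, 25, 20, 20 bp

EcoRV sites (GATATC) start at positions 53, 103, 141, 161.
EcoRV cuts after base 3 of each site, so after positions 55, 105, 143, 163.
The MluI site (ACGCGT) starts at position 80.
MluI cuts after the first base of each site, so after position 80.
Combined cut positions: 55, 80, 105, 143, 163.
Linear molecule, 5 cuts → 6 fragments:
  1–55 → 55 bp
  56–80 → 25 bp
  81–105 → 25 bp
  106–143 → 38 bp
  144–163 → 20 bp
  164–183 → 20 bp
Sorted largest to smallest: 55, 38, 25, 25, 20, 20 bp.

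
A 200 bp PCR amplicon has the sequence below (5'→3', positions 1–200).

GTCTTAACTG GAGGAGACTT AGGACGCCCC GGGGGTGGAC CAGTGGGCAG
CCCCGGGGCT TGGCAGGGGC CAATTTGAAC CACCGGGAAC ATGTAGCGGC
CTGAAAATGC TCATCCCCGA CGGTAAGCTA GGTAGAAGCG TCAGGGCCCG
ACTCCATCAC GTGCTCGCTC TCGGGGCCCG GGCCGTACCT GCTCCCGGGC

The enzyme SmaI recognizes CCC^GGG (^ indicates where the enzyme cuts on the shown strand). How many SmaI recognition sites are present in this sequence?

CCCGGG occurs starting at positions 28, 52, 177, 194.
SmaI cuts at 4 sites.

4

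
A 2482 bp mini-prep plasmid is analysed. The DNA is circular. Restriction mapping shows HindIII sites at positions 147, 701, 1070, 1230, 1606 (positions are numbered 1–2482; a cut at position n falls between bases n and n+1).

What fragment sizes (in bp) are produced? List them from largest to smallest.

1023, 554, 376, 369, 160 bp

Circular molecule, 5 cuts → 5 fragments:
  701 − 147 = 554 bp
  1070 − 701 = 369 bp
  1230 − 1070 = 160 bp
  1606 − 1230 = 376 bp
  wrap: 2482 − 1606 + 147 = 1023 bp
Sorted largest to smallest: 1023, 554, 376, 369, 160 bp.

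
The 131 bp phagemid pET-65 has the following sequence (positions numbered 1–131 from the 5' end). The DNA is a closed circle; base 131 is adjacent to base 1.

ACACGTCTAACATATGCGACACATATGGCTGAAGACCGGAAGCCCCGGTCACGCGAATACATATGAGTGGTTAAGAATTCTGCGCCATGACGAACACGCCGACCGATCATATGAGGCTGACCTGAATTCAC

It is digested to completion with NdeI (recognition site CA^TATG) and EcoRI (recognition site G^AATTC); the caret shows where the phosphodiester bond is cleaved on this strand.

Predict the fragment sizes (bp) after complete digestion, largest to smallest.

NdeI sites (CATATG) start at positions 11, 22, 60, 108.
NdeI cuts after base 2 of each site, so after positions 12, 23, 61, 109.
EcoRI sites (GAATTC) start at positions 75, 124.
EcoRI cuts after the first base of each site, so after positions 75, 124.
Combined cut positions: 12, 23, 61, 75, 109, 124.
Circular molecule, 6 cuts → 6 fragments:
  13–23 → 11 bp
  24–61 → 38 bp
  62–75 → 14 bp
  76–109 → 34 bp
  110–124 → 15 bp
  125–131 then 1–12 → 7 + 12 = 19 bp
Sorted largest to smallest: 38, 34, 19, 15, 14, 11 bp.

38, 34, 19, 15, 14, 11 bp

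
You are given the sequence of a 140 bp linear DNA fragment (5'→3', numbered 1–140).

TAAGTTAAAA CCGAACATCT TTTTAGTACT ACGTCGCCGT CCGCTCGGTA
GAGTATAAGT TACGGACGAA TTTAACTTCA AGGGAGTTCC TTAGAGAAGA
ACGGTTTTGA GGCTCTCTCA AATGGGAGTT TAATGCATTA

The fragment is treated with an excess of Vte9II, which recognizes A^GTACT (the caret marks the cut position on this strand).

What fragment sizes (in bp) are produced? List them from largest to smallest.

The Vte9II site (AGTACT) starts at position 25.
Vte9II cuts after the first base of each site, so after position 25.
Linear molecule, 1 cut → 2 fragments:
  1–25 → 25 bp
  26–140 → 115 bp
Sorted largest to smallest: 115, 25 bp.

115, 25 bp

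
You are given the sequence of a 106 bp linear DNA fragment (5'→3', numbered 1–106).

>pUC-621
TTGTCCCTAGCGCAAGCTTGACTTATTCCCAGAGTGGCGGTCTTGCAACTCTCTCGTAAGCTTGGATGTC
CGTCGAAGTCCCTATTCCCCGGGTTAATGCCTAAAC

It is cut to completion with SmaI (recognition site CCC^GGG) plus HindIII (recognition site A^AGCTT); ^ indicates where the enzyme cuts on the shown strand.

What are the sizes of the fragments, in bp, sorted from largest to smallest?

44, 32, 16, 14 bp

The SmaI site (CCCGGG) starts at position 88.
SmaI cuts after base 3 of each site, so after position 90.
HindIII sites (AAGCTT) start at positions 14, 58.
HindIII cuts after the first base of each site, so after positions 14, 58.
Combined cut positions: 14, 58, 90.
Linear molecule, 3 cuts → 4 fragments:
  1–14 → 14 bp
  15–58 → 44 bp
  59–90 → 32 bp
  91–106 → 16 bp
Sorted largest to smallest: 44, 32, 16, 14 bp.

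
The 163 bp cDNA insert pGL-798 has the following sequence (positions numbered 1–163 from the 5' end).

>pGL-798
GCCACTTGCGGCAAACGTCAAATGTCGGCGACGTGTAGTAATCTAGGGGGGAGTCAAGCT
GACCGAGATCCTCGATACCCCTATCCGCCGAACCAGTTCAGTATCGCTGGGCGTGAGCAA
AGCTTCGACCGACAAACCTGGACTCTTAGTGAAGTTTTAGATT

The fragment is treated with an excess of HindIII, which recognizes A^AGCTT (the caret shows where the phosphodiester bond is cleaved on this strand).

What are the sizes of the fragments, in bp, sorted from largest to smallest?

The HindIII site (AAGCTT) starts at position 120.
HindIII cuts after the first base of each site, so after position 120.
Linear molecule, 1 cut → 2 fragments:
  1–120 → 120 bp
  121–163 → 43 bp
Sorted largest to smallest: 120, 43 bp.

120, 43 bp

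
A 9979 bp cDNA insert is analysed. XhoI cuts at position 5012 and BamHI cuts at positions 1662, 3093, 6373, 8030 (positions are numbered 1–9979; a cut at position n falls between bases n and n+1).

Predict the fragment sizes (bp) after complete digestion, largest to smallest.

Combined cut positions (sorted): 1662, 3093, 5012, 6373, 8030.
Linear molecule, 5 cuts → 6 fragments:
  1662 − 0 = 1662 bp
  3093 − 1662 = 1431 bp
  5012 − 3093 = 1919 bp
  6373 − 5012 = 1361 bp
  8030 − 6373 = 1657 bp
  9979 − 8030 = 1949 bp
Sorted largest to smallest: 1949, 1919, 1662, 1657, 1431, 1361 bp.

1949, 1919, 1662, 1657, 1431, 1361 bp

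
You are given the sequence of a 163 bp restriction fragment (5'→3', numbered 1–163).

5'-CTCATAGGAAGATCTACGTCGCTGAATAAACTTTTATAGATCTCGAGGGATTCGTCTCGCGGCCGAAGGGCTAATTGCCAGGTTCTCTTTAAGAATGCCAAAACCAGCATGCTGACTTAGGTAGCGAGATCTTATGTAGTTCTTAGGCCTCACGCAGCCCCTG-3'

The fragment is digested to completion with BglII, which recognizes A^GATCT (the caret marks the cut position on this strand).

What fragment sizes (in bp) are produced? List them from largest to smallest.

BglII sites (AGATCT) start at positions 10, 38, 127.
BglII cuts after the first base of each site, so after positions 10, 38, 127.
Linear molecule, 3 cuts → 4 fragments:
  1–10 → 10 bp
  11–38 → 28 bp
  39–127 → 89 bp
  128–163 → 36 bp
Sorted largest to smallest: 89, 36, 28, 10 bp.

89, 36, 28, 10 bp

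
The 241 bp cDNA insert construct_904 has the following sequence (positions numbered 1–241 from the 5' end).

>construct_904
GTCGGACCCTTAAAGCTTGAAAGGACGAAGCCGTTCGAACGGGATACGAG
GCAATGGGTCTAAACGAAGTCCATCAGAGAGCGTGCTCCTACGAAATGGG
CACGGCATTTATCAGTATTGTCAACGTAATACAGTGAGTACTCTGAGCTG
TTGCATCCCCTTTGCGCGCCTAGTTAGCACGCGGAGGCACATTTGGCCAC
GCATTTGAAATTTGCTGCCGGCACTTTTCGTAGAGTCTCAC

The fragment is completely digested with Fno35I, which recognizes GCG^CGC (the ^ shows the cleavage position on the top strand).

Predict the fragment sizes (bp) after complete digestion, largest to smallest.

The Fno35I site (GCGCGC) starts at position 164.
Fno35I cuts after base 3 of each site, so after position 166.
Linear molecule, 1 cut → 2 fragments:
  1–166 → 166 bp
  167–241 → 75 bp
Sorted largest to smallest: 166, 75 bp.

166, 75 bp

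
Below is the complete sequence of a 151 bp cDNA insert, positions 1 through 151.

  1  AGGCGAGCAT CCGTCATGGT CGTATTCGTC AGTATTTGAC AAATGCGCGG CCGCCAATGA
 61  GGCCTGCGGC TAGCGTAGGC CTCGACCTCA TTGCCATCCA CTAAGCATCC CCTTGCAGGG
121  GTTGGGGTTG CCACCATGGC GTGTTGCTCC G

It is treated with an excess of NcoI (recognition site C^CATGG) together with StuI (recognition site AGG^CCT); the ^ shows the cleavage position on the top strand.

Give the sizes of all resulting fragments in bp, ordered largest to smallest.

The NcoI site (CCATGG) starts at position 134.
NcoI cuts after the first base of each site, so after position 134.
StuI sites (AGGCCT) start at positions 60, 77.
StuI cuts after base 3 of each site, so after positions 62, 79.
Combined cut positions: 62, 79, 134.
Linear molecule, 3 cuts → 4 fragments:
  1–62 → 62 bp
  63–79 → 17 bp
  80–134 → 55 bp
  135–151 → 17 bp
Sorted largest to smallest: 62, 55, 17, 17 bp.

62, 55, 17, 17 bp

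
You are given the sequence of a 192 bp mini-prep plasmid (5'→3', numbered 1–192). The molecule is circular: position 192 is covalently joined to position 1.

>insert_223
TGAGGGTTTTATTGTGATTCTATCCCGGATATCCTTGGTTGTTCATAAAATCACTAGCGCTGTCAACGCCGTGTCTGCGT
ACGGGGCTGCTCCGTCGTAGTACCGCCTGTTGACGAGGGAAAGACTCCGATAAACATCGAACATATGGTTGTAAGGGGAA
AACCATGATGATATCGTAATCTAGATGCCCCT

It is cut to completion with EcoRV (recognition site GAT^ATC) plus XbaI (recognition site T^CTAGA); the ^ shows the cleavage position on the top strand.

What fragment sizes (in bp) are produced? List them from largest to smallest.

142, 42, 8 bp

EcoRV sites (GATATC) start at positions 28, 170.
EcoRV cuts after base 3 of each site, so after positions 30, 172.
The XbaI site (TCTAGA) starts at position 180.
XbaI cuts after the first base of each site, so after position 180.
Combined cut positions: 30, 172, 180.
Circular molecule, 3 cuts → 3 fragments:
  31–172 → 142 bp
  173–180 → 8 bp
  181–192 then 1–30 → 12 + 30 = 42 bp
Sorted largest to smallest: 142, 42, 8 bp.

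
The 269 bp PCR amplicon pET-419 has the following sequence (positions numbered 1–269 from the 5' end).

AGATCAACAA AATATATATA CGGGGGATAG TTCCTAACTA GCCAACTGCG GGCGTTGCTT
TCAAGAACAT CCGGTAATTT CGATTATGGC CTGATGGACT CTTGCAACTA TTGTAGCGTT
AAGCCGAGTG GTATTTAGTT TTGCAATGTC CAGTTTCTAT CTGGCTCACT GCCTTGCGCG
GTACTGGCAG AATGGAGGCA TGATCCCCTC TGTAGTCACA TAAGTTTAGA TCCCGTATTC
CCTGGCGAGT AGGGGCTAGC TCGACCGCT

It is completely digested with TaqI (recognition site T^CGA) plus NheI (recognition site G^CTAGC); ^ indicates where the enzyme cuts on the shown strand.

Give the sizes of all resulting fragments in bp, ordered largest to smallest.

175, 80, 8, 6 bp

TaqI sites (TCGA) start at positions 80, 261.
TaqI cuts after the first base of each site, so after positions 80, 261.
The NheI site (GCTAGC) starts at position 255.
NheI cuts after the first base of each site, so after position 255.
Combined cut positions: 80, 255, 261.
Linear molecule, 3 cuts → 4 fragments:
  1–80 → 80 bp
  81–255 → 175 bp
  256–261 → 6 bp
  262–269 → 8 bp
Sorted largest to smallest: 175, 80, 8, 6 bp.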